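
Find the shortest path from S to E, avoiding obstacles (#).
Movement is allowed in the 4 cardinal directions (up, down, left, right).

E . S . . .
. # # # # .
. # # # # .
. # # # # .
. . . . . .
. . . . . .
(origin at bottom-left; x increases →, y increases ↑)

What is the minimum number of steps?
2
(one shortest path: (2, 5) → (1, 5) → (0, 5))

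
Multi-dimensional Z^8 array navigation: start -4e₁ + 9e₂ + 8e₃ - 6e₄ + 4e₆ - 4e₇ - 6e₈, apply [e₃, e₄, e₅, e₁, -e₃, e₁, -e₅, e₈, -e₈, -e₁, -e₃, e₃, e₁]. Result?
(-2, 9, 8, -5, 0, 4, -4, -6)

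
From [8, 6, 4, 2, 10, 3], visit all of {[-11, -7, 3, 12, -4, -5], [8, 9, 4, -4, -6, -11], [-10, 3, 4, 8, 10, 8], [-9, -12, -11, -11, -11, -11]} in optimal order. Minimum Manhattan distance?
197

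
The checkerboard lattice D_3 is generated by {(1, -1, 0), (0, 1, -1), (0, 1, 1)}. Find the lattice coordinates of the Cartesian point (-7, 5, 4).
-7b₁ - 3b₂ + b₃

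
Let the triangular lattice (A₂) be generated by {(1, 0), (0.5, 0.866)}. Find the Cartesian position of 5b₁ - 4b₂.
(3, -3.464)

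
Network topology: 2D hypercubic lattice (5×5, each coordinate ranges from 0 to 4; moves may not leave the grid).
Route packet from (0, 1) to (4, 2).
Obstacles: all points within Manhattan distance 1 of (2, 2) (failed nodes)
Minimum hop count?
7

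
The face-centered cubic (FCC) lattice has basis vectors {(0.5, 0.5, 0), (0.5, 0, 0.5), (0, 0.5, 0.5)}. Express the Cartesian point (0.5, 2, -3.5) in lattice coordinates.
6b₁ - 5b₂ - 2b₃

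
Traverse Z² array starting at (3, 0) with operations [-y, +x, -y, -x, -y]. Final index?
(3, -3)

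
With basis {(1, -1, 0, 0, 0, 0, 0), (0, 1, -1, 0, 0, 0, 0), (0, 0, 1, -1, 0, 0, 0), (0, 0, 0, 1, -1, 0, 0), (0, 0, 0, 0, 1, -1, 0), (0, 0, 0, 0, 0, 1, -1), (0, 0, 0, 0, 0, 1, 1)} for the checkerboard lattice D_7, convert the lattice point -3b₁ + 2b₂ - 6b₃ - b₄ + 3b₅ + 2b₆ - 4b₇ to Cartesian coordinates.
(-3, 5, -8, 5, 4, -5, -6)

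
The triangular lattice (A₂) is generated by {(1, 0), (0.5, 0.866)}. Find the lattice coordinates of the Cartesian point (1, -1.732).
2b₁ - 2b₂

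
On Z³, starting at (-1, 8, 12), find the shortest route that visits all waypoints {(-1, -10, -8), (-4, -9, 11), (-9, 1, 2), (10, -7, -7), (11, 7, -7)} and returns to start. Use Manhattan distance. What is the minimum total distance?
134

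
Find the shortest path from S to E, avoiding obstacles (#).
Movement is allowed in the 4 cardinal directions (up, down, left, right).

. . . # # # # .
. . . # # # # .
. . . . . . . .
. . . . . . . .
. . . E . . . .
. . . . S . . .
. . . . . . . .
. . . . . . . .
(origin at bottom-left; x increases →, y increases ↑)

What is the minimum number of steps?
2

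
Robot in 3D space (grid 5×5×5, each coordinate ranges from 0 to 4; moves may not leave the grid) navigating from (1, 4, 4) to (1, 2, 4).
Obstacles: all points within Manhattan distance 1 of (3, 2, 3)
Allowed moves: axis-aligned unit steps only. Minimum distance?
2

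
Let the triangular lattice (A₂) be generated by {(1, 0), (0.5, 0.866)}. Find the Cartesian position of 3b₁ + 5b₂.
(5.5, 4.33)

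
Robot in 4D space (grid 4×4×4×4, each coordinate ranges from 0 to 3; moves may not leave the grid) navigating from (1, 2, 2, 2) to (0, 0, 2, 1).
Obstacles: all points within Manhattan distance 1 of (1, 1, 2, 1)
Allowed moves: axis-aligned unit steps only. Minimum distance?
4
(one shortest path: (1, 2, 2, 2) → (0, 2, 2, 2) → (0, 1, 2, 2) → (0, 0, 2, 2) → (0, 0, 2, 1))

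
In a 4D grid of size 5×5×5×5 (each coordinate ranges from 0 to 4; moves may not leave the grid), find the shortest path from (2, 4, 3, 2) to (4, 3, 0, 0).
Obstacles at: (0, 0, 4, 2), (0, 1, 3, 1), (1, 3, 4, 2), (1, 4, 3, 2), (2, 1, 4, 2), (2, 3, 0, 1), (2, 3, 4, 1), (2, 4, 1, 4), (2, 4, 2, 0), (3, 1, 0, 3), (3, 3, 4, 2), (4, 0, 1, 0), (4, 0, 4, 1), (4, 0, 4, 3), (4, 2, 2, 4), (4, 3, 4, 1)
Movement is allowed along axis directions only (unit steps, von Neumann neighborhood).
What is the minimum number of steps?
8
(one shortest path: (2, 4, 3, 2) → (3, 4, 3, 2) → (4, 4, 3, 2) → (4, 3, 3, 2) → (4, 3, 2, 2) → (4, 3, 1, 2) → (4, 3, 0, 2) → (4, 3, 0, 1) → (4, 3, 0, 0))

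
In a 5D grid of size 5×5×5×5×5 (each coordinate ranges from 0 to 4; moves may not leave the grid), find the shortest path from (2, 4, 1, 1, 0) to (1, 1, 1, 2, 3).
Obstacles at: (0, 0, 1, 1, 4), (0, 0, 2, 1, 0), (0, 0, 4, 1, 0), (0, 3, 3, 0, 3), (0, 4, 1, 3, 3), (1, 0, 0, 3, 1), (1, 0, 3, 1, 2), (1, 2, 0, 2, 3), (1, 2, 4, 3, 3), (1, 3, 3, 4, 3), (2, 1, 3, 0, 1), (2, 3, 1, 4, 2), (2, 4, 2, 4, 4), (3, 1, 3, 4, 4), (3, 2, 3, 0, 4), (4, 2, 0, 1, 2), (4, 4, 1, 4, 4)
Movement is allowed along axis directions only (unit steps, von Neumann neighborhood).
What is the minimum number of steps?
8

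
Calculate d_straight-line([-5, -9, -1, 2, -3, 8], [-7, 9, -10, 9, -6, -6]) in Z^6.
25.7488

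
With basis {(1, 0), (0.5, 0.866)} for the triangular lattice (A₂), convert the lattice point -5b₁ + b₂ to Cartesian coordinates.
(-4.5, 0.866)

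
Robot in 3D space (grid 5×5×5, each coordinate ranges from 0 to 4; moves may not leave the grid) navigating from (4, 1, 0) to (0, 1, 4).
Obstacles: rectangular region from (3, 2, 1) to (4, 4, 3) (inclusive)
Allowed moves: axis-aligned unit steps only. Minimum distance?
8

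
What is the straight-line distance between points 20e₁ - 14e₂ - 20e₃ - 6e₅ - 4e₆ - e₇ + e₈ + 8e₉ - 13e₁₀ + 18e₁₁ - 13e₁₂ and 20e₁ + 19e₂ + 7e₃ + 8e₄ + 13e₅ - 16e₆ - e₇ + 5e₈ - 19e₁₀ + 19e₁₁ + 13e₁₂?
56.3915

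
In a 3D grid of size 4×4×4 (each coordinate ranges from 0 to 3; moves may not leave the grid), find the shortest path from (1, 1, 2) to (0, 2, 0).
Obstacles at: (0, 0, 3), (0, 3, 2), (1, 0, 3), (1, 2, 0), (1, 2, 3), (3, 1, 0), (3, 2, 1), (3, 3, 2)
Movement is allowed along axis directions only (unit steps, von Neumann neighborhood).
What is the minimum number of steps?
4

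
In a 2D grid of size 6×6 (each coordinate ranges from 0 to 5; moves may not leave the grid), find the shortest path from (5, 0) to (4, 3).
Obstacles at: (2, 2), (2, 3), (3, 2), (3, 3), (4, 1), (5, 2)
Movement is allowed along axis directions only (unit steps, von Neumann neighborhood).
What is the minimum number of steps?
12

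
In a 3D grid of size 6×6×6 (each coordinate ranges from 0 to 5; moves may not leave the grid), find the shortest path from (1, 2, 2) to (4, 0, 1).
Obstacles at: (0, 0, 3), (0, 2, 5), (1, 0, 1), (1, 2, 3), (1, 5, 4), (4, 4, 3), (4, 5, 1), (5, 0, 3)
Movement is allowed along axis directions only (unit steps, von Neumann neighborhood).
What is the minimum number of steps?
6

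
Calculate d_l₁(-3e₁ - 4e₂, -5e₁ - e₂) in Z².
5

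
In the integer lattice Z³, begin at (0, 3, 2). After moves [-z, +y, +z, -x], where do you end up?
(-1, 4, 2)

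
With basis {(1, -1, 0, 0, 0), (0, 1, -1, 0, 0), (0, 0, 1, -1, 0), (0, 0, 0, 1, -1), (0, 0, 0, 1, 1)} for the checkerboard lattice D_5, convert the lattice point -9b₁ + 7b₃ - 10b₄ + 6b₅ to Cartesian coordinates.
(-9, 9, 7, -11, 16)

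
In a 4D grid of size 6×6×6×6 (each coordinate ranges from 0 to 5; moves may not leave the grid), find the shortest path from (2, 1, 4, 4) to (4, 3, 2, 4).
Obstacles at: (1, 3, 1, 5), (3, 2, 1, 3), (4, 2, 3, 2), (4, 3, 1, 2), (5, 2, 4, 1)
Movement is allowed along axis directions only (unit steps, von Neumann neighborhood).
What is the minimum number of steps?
6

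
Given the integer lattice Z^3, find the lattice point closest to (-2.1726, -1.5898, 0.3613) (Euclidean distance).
(-2, -2, 0)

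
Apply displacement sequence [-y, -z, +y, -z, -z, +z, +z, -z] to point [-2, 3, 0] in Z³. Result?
(-2, 3, -2)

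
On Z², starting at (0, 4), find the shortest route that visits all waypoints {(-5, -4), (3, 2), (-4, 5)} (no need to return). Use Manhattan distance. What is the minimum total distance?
25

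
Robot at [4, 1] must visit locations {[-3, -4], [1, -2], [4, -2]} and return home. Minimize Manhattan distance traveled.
24
(one optimal route: (4, 1) → (-3, -4) → (1, -2) → (4, -2) → (4, 1))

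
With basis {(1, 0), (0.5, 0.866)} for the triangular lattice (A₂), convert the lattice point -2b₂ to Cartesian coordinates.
(-1, -1.732)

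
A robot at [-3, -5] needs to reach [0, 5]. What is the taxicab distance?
13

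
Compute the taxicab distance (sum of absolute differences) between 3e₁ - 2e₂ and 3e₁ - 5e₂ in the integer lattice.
3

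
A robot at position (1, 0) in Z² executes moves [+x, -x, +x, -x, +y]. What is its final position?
(1, 1)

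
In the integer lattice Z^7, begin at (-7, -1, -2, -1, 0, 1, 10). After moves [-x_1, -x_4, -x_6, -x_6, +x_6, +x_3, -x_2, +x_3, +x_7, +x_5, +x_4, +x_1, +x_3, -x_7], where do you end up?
(-7, -2, 1, -1, 1, 0, 10)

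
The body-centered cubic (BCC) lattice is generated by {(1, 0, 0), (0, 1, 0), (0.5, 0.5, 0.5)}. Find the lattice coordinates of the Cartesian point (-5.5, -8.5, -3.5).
-2b₁ - 5b₂ - 7b₃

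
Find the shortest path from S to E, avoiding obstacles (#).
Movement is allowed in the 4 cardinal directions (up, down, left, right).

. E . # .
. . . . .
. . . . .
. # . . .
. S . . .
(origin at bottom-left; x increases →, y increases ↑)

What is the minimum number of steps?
6
(one shortest path: (1, 0) → (0, 0) → (0, 1) → (0, 2) → (1, 2) → (1, 3) → (1, 4))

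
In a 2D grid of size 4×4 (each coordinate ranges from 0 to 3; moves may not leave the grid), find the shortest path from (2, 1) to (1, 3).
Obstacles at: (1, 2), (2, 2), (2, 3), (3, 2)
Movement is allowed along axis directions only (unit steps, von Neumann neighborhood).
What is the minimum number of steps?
5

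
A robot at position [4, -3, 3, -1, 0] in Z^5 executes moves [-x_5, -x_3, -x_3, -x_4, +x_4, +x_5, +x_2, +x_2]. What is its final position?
(4, -1, 1, -1, 0)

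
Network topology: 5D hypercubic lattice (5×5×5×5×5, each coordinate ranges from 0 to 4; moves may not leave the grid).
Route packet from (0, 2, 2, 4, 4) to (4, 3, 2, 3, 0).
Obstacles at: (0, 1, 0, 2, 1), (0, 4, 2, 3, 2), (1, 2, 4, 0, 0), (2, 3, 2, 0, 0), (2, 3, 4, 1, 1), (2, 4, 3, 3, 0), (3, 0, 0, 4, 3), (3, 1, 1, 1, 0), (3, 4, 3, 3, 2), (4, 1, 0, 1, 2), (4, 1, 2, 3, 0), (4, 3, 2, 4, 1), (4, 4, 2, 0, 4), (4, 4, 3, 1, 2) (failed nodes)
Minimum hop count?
10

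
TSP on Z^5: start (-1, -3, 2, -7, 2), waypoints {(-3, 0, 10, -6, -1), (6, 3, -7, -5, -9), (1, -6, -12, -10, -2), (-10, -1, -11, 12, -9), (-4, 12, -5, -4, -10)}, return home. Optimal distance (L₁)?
192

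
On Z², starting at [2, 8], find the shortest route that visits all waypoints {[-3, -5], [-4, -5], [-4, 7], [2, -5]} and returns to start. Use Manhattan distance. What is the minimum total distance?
38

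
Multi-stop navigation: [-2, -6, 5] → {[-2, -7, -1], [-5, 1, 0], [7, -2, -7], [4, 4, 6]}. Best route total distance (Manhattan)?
59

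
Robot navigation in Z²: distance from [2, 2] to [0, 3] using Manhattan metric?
3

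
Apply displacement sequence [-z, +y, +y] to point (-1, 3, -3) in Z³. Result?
(-1, 5, -4)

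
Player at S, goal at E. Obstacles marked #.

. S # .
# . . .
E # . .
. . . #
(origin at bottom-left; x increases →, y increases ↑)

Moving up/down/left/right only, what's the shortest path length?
7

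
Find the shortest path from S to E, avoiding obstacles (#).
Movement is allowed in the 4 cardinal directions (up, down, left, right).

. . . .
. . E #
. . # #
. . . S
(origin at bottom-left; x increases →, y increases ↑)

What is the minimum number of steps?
5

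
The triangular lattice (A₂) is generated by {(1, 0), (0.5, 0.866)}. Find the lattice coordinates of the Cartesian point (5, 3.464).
3b₁ + 4b₂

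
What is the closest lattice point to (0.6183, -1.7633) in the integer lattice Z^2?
(1, -2)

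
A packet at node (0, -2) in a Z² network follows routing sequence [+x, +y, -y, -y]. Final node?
(1, -3)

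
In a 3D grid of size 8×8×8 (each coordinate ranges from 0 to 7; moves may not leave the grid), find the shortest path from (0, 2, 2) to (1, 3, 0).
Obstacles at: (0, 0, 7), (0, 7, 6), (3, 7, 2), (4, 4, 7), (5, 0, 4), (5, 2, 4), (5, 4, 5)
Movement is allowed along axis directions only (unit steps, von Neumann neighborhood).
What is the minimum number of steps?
4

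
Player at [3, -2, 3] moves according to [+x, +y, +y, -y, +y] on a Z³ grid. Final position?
(4, 0, 3)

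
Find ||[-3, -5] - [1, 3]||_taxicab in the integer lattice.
12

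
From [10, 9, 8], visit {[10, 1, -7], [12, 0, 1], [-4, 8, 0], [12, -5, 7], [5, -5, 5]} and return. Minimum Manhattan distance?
104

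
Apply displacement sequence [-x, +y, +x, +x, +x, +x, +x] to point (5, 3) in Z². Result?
(9, 4)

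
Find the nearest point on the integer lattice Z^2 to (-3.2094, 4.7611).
(-3, 5)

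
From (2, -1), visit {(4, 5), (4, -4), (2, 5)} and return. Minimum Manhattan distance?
22
(one optimal route: (2, -1) → (4, -4) → (4, 5) → (2, 5) → (2, -1))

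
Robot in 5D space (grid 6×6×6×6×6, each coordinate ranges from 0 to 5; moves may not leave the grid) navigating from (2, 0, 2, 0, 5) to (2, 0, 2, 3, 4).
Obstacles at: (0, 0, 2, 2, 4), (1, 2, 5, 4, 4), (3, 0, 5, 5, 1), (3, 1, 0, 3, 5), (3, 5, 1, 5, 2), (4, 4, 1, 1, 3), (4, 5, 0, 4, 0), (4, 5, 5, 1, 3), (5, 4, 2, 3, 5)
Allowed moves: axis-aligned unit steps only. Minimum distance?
4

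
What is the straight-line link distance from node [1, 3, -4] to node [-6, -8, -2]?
13.1909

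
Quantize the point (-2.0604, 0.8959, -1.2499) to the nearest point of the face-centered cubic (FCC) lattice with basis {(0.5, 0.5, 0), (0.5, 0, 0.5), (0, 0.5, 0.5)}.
(-2, 1, -1)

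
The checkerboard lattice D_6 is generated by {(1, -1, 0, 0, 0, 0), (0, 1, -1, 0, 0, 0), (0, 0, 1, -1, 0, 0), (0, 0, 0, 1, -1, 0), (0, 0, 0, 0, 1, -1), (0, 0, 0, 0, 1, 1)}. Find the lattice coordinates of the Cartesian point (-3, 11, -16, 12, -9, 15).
-3b₁ + 8b₂ - 8b₃ + 4b₄ - 10b₅ + 5b₆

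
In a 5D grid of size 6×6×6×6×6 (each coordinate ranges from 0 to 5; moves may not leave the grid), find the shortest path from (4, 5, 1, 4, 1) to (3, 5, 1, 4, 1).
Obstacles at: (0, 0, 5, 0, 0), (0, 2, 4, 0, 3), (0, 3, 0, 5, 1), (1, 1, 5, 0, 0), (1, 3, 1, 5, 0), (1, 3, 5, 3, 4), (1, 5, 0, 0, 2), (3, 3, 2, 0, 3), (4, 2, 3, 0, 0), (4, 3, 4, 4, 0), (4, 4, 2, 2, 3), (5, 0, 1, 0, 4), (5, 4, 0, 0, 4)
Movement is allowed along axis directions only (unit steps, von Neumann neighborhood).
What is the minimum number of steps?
1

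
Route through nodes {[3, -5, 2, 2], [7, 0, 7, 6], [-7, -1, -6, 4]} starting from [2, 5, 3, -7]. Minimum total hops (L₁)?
69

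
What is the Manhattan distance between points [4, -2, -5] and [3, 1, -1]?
8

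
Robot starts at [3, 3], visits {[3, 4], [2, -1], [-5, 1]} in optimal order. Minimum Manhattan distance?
16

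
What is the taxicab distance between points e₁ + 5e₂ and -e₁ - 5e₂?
12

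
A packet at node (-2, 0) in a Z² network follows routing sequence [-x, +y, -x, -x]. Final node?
(-5, 1)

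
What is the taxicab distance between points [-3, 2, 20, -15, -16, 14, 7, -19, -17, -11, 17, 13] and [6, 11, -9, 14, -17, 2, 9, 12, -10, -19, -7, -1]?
175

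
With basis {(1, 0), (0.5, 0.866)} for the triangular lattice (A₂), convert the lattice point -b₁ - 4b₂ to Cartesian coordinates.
(-3, -3.464)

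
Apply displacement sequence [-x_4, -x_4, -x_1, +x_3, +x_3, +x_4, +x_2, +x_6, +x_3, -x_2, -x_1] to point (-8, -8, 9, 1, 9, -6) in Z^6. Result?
(-10, -8, 12, 0, 9, -5)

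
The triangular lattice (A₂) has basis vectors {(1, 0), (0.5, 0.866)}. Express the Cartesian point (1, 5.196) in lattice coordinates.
-2b₁ + 6b₂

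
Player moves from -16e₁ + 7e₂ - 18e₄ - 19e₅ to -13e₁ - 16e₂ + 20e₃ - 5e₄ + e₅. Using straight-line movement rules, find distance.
38.8201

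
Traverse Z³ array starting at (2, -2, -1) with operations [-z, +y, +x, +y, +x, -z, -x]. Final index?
(3, 0, -3)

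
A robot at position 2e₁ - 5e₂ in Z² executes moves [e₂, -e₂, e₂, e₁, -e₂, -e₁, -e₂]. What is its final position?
(2, -6)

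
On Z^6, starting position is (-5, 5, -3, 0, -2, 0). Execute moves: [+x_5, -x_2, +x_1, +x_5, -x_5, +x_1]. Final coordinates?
(-3, 4, -3, 0, -1, 0)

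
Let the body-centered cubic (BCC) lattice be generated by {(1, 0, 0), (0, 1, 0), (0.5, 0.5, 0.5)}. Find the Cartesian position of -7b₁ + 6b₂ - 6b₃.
(-10, 3, -3)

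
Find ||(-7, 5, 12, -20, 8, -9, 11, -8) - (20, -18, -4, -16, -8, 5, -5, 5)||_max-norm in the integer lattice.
27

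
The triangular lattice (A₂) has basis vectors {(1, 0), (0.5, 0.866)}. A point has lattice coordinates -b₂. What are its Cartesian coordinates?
(-0.5, -0.866)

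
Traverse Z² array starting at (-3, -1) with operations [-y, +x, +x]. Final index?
(-1, -2)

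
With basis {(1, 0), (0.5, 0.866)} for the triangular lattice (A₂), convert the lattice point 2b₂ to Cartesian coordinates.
(1, 1.732)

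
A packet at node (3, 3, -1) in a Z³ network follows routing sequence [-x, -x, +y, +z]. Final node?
(1, 4, 0)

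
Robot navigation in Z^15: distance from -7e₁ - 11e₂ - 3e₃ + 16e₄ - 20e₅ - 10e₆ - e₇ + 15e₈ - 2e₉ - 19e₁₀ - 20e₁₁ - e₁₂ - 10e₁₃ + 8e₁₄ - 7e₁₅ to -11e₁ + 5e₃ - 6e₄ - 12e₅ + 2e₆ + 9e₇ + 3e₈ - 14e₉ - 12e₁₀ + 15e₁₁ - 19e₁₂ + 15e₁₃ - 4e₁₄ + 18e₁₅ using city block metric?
221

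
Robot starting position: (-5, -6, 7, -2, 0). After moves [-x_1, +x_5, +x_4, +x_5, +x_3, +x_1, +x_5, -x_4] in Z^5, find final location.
(-5, -6, 8, -2, 3)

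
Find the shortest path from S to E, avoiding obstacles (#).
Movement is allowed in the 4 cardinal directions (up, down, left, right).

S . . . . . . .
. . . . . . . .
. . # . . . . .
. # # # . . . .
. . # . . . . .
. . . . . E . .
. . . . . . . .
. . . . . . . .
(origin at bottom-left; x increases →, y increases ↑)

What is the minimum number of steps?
10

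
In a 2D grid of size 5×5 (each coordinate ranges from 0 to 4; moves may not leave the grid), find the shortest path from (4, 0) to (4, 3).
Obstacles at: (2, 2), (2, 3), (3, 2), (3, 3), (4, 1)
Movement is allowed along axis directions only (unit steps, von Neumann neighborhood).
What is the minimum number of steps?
11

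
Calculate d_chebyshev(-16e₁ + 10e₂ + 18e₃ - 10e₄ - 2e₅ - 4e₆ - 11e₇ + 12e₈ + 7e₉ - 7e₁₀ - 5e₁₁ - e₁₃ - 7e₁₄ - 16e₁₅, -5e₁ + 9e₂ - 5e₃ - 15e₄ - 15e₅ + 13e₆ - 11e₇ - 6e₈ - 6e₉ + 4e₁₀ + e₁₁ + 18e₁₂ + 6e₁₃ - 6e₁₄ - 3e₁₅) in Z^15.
23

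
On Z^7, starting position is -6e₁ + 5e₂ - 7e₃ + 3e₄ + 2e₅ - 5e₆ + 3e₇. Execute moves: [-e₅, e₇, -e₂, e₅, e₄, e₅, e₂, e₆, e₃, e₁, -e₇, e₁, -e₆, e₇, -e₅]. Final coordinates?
(-4, 5, -6, 4, 2, -5, 4)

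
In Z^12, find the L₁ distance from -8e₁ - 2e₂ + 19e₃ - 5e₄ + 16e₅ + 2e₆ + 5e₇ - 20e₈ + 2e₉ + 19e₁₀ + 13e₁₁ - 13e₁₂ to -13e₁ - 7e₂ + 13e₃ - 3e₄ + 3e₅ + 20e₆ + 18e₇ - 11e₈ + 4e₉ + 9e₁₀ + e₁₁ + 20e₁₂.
128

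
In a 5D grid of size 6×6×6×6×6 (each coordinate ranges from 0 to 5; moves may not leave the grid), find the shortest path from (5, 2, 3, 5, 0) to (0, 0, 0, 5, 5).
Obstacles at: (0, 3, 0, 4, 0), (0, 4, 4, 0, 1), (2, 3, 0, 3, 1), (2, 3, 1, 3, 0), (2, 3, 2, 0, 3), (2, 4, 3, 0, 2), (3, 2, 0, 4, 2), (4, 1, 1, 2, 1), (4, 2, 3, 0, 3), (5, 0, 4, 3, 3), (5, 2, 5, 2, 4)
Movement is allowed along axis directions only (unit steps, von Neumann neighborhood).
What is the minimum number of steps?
15
(one shortest path: (5, 2, 3, 5, 0) → (4, 2, 3, 5, 0) → (3, 2, 3, 5, 0) → (2, 2, 3, 5, 0) → (1, 2, 3, 5, 0) → (0, 2, 3, 5, 0) → (0, 1, 3, 5, 0) → (0, 0, 3, 5, 0) → (0, 0, 2, 5, 0) → (0, 0, 1, 5, 0) → (0, 0, 0, 5, 0) → (0, 0, 0, 5, 1) → (0, 0, 0, 5, 2) → (0, 0, 0, 5, 3) → (0, 0, 0, 5, 4) → (0, 0, 0, 5, 5))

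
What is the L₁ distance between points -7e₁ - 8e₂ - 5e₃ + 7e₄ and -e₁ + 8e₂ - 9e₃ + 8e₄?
27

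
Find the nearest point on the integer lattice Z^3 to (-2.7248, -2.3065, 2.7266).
(-3, -2, 3)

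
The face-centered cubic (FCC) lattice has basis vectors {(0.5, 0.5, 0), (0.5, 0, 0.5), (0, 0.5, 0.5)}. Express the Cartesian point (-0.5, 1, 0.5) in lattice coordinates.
-b₂ + 2b₃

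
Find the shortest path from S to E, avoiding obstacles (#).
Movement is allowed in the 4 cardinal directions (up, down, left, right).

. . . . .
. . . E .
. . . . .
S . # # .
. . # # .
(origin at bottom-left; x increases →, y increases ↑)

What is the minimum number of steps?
5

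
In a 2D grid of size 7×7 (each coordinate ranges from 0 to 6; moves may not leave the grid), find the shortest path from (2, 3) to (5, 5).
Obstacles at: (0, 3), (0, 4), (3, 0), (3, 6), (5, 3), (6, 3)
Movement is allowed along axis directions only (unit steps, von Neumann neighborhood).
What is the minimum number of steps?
5
(one shortest path: (2, 3) → (3, 3) → (4, 3) → (4, 4) → (5, 4) → (5, 5))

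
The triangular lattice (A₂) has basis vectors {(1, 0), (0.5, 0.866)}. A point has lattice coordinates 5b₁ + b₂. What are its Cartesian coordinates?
(5.5, 0.866)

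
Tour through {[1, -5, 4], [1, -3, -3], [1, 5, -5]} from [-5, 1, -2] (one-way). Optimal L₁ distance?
32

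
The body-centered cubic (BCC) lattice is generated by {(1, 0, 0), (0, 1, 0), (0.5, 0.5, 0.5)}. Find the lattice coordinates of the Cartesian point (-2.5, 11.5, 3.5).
-6b₁ + 8b₂ + 7b₃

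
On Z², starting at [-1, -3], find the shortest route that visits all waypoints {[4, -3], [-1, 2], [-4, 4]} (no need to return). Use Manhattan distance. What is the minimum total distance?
20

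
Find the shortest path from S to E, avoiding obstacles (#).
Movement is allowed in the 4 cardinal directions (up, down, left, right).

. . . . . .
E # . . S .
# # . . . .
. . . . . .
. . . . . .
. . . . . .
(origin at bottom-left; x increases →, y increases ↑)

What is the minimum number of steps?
6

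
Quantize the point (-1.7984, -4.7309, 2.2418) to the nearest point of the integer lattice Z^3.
(-2, -5, 2)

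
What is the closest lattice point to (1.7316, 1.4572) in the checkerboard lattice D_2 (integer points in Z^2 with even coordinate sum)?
(2, 2)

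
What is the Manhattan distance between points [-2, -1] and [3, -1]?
5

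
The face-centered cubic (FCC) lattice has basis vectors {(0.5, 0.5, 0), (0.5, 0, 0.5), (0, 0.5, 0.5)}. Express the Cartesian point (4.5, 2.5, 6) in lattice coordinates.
b₁ + 8b₂ + 4b₃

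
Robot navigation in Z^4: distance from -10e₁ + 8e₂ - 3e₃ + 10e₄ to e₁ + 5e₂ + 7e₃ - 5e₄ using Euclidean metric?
21.3307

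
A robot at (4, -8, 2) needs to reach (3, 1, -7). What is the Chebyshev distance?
9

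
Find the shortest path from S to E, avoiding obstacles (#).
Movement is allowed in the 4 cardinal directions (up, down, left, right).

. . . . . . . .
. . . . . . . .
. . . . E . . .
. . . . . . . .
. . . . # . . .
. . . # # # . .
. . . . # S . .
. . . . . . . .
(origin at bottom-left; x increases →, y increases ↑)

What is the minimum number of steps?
7
(one shortest path: (5, 1) → (6, 1) → (6, 2) → (6, 3) → (5, 3) → (5, 4) → (4, 4) → (4, 5))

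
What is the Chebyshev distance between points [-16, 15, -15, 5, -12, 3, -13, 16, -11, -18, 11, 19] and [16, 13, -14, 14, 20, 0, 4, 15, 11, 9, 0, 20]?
32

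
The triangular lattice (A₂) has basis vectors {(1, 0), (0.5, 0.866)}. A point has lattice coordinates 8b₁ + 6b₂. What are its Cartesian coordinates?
(11, 5.196)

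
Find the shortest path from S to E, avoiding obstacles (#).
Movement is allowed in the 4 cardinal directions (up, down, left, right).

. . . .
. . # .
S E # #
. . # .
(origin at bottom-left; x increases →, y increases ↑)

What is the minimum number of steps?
1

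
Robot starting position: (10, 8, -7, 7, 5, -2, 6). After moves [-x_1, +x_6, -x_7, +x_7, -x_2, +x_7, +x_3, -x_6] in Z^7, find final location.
(9, 7, -6, 7, 5, -2, 7)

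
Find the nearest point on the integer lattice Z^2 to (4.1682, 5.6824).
(4, 6)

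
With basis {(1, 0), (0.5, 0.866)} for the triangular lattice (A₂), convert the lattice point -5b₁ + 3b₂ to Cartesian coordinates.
(-3.5, 2.598)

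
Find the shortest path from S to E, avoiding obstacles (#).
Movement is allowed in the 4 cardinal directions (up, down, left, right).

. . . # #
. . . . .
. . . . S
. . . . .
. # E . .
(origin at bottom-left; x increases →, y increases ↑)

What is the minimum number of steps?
4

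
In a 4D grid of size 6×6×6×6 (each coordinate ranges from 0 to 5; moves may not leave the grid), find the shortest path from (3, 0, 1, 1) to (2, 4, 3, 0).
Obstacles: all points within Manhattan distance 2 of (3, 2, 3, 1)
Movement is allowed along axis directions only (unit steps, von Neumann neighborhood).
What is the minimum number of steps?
8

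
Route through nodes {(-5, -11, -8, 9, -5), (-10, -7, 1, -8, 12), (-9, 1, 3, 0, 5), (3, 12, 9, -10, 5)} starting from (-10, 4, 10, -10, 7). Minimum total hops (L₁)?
141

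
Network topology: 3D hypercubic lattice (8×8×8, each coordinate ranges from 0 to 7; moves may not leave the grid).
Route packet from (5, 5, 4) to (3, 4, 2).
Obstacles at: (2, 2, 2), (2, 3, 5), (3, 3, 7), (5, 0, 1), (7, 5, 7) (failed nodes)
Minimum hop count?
5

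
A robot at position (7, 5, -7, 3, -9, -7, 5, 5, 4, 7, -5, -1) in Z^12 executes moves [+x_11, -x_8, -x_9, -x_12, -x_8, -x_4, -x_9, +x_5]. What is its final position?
(7, 5, -7, 2, -8, -7, 5, 3, 2, 7, -4, -2)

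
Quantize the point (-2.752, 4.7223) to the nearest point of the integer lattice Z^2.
(-3, 5)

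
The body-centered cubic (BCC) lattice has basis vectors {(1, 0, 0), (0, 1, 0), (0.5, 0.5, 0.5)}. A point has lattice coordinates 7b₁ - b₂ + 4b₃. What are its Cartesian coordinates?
(9, 1, 2)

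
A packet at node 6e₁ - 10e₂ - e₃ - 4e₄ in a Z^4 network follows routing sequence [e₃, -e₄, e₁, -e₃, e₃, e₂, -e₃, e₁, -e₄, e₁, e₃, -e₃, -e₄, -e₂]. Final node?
(9, -10, -1, -7)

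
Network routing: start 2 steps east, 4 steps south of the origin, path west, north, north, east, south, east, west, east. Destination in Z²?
(3, -3)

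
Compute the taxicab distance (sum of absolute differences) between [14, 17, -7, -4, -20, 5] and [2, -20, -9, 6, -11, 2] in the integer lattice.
73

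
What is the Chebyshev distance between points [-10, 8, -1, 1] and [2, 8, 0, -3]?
12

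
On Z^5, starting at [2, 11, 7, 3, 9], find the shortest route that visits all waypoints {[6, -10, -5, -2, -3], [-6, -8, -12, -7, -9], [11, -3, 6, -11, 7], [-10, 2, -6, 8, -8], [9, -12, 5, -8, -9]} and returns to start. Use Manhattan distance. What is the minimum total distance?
222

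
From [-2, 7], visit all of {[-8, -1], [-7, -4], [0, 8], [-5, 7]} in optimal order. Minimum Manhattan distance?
24
(one optimal route: (-2, 7) → (0, 8) → (-5, 7) → (-8, -1) → (-7, -4))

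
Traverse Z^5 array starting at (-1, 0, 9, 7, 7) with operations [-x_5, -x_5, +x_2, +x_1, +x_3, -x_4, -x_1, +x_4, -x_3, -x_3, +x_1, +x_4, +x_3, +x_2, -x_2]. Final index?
(0, 1, 9, 8, 5)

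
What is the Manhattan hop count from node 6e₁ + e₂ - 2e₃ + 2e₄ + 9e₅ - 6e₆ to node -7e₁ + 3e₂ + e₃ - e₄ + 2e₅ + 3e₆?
37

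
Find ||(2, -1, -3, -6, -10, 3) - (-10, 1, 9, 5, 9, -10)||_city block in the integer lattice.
69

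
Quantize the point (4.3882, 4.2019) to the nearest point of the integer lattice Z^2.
(4, 4)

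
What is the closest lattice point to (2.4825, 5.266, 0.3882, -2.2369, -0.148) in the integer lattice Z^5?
(2, 5, 0, -2, 0)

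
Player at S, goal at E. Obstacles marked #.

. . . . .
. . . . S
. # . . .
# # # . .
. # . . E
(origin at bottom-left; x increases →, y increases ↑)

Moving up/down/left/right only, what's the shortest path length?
3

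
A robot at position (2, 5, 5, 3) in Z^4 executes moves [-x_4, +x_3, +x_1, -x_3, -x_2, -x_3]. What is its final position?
(3, 4, 4, 2)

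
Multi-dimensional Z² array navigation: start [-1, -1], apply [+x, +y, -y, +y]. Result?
(0, 0)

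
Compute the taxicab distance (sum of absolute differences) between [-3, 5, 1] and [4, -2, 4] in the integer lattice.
17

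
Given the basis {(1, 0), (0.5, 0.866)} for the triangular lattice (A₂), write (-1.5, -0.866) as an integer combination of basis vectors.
-b₁ - b₂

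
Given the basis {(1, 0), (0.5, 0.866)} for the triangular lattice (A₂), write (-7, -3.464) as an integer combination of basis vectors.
-5b₁ - 4b₂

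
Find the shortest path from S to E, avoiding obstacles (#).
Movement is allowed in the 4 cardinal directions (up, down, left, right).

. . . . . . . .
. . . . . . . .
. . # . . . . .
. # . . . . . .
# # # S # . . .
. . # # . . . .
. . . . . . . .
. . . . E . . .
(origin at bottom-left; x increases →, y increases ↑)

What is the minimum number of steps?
8
(one shortest path: (3, 3) → (3, 4) → (4, 4) → (5, 4) → (5, 3) → (5, 2) → (4, 2) → (4, 1) → (4, 0))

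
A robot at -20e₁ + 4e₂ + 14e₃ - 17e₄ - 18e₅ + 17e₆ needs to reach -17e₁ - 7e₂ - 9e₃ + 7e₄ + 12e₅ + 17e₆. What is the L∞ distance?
30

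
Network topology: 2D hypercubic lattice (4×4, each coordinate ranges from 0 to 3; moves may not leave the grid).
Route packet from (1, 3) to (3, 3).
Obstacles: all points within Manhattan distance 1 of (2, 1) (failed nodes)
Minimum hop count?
2
(one shortest path: (1, 3) → (2, 3) → (3, 3))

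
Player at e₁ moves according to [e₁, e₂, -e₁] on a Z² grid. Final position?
(1, 1)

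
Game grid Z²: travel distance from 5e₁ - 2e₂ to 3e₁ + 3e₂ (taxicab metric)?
7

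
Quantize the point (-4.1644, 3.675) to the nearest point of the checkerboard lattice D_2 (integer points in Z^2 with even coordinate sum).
(-4, 4)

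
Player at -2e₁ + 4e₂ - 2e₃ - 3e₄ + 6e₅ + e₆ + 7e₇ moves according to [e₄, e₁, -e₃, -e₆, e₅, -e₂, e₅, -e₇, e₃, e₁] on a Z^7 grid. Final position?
(0, 3, -2, -2, 8, 0, 6)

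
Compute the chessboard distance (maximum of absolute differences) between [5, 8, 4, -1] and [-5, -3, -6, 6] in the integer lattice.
11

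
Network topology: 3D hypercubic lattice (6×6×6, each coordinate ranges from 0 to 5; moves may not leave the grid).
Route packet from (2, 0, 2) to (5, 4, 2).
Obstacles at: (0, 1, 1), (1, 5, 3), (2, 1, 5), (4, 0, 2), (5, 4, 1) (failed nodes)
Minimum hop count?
7
(one shortest path: (2, 0, 2) → (3, 0, 2) → (3, 1, 2) → (4, 1, 2) → (5, 1, 2) → (5, 2, 2) → (5, 3, 2) → (5, 4, 2))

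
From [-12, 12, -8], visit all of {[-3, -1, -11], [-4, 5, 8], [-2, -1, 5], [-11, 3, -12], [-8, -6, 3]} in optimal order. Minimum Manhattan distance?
75
(one optimal route: (-12, 12, -8) → (-11, 3, -12) → (-3, -1, -11) → (-2, -1, 5) → (-4, 5, 8) → (-8, -6, 3))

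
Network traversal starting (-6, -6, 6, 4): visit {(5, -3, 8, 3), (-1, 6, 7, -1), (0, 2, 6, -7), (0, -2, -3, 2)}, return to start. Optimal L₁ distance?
92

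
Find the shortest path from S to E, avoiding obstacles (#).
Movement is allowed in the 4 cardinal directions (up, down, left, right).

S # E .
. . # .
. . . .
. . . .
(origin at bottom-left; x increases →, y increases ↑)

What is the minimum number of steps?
8
(one shortest path: (0, 3) → (0, 2) → (1, 2) → (1, 1) → (2, 1) → (3, 1) → (3, 2) → (3, 3) → (2, 3))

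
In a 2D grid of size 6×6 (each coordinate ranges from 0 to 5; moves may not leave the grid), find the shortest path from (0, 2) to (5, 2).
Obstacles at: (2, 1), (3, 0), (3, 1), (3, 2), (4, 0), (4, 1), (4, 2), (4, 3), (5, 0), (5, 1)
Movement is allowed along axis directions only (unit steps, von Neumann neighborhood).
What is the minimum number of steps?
9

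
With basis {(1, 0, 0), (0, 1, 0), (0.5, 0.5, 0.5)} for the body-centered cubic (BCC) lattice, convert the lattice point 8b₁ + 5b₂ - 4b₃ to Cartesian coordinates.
(6, 3, -2)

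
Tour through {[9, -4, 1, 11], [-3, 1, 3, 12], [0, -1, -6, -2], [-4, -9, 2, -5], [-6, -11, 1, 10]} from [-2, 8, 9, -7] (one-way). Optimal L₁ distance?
113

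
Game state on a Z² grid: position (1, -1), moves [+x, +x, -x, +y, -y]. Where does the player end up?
(2, -1)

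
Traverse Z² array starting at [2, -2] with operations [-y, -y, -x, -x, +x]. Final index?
(1, -4)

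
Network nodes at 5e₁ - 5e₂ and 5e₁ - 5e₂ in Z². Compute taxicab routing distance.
0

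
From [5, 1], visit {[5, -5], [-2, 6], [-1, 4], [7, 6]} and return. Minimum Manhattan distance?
40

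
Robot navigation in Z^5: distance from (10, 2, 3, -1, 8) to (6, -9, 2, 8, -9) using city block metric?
42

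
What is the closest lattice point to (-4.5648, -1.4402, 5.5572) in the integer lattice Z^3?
(-5, -1, 6)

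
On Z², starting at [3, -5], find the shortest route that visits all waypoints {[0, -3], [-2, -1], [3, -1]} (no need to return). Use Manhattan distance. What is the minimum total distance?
13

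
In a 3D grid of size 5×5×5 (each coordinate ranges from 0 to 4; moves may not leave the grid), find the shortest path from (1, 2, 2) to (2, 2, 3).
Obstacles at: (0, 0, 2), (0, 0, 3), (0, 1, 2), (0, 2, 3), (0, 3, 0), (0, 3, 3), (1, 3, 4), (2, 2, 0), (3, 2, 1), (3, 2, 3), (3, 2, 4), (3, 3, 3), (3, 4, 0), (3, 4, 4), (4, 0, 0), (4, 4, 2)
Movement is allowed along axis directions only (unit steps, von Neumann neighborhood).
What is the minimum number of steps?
2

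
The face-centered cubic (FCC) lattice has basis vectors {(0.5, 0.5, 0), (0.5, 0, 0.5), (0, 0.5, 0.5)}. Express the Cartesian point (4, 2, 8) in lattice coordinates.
-2b₁ + 10b₂ + 6b₃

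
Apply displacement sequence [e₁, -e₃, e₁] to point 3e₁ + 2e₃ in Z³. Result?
(5, 0, 1)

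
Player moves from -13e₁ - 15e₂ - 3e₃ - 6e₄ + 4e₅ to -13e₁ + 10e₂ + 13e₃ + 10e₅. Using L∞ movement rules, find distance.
25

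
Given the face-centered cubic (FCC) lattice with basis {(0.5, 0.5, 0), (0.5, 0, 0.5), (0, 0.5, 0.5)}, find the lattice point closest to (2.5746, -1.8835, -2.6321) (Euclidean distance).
(2.5, -2, -2.5)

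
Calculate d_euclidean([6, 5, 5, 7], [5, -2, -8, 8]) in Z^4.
14.8324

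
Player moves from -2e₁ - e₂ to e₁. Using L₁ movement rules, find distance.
4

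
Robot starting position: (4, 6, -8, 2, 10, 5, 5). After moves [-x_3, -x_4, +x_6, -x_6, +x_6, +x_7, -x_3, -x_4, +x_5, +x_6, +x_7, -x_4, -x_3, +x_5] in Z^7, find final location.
(4, 6, -11, -1, 12, 7, 7)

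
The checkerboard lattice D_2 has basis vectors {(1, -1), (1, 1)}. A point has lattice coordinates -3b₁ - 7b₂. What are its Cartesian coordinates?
(-10, -4)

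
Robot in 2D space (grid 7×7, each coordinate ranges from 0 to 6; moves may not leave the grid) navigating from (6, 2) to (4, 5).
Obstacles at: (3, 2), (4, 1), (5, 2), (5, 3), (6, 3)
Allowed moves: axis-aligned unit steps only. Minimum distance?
13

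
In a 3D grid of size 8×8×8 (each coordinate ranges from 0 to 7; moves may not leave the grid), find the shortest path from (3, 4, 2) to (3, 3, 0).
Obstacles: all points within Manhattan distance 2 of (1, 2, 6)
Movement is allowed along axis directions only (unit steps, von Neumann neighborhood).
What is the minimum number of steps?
3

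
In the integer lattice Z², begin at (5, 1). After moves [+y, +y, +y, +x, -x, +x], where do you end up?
(6, 4)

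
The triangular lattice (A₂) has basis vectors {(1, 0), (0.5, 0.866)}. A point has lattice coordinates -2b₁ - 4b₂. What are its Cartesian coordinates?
(-4, -3.464)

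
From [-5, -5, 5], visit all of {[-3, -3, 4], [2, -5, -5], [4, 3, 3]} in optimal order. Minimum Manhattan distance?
37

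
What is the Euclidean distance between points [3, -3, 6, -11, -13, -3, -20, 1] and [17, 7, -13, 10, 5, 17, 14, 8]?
55.0182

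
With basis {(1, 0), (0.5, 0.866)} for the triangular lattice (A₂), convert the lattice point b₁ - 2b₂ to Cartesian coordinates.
(0, -1.732)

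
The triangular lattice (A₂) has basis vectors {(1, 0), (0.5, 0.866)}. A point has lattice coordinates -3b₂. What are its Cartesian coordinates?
(-1.5, -2.598)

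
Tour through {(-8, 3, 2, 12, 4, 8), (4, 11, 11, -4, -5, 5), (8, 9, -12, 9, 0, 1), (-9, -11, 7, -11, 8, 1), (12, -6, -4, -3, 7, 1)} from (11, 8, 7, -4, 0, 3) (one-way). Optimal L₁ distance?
218
(one optimal route: (11, 8, 7, -4, 0, 3) → (4, 11, 11, -4, -5, 5) → (8, 9, -12, 9, 0, 1) → (12, -6, -4, -3, 7, 1) → (-9, -11, 7, -11, 8, 1) → (-8, 3, 2, 12, 4, 8))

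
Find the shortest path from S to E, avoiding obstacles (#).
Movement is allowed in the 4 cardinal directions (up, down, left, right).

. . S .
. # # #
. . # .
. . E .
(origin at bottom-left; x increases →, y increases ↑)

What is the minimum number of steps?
7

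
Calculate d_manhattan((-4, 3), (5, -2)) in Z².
14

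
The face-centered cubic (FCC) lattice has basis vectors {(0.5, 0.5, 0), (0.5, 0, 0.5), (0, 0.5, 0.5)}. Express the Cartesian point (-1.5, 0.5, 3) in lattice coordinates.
-4b₁ + b₂ + 5b₃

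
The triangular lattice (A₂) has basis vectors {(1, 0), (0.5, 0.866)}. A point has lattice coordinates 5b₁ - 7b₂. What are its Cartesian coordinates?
(1.5, -6.062)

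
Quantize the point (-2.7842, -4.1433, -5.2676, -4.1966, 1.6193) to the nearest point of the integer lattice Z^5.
(-3, -4, -5, -4, 2)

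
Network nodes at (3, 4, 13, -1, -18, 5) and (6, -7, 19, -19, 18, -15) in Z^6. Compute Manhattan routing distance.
94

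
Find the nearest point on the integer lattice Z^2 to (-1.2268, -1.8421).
(-1, -2)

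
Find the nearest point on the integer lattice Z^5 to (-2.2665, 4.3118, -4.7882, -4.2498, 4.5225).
(-2, 4, -5, -4, 5)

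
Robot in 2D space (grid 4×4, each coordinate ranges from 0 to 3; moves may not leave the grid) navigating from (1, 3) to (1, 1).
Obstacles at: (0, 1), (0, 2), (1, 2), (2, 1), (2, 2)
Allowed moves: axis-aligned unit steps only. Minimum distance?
8
(one shortest path: (1, 3) → (2, 3) → (3, 3) → (3, 2) → (3, 1) → (3, 0) → (2, 0) → (1, 0) → (1, 1))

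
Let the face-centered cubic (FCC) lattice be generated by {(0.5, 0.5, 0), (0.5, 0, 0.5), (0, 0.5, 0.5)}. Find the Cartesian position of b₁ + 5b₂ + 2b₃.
(3, 1.5, 3.5)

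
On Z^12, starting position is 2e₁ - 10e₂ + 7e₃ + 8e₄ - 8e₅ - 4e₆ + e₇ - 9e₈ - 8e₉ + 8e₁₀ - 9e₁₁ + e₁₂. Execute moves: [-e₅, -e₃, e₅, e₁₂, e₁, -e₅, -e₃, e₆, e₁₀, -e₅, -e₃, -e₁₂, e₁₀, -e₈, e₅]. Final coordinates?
(3, -10, 4, 8, -9, -3, 1, -10, -8, 10, -9, 1)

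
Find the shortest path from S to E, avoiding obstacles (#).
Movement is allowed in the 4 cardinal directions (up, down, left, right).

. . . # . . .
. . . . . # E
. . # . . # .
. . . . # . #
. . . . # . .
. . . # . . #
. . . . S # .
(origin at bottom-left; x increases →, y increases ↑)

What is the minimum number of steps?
13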